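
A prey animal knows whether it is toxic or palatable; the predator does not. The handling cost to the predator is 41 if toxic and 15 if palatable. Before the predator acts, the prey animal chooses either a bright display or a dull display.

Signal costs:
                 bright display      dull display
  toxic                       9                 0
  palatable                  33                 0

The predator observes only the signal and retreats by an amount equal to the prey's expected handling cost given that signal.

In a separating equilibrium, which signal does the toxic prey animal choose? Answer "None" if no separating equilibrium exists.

bright display

Try toxic → bright display, palatable → dull display:
  If types separate, bright display earns payment 41 and dull display earns 15.
  Toxic: bright display gives 41 − 9 = 32; dull display gives 15 − 0 = 15. No deviation. ✓
  Palatable: dull display gives 15 − 0 = 15; bright display gives 41 − 33 = 8. No deviation. ✓
Both hold — the toxic type sends bright display.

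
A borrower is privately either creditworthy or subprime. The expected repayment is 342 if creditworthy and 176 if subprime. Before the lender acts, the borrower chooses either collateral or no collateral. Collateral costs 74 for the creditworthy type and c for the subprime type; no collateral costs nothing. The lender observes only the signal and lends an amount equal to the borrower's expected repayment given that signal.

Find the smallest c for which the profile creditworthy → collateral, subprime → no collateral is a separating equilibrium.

Under separation: collateral → creditworthy (pays 342); no collateral → subprime (pays 176).
Creditworthy: 342 − 74 = 268 ≥ 176 − 0 = 176. Holds regardless of c. ✓
Subprime: 176 − 0 ≥ 342 − c, so c ≥ 342 − 176 = 166.

166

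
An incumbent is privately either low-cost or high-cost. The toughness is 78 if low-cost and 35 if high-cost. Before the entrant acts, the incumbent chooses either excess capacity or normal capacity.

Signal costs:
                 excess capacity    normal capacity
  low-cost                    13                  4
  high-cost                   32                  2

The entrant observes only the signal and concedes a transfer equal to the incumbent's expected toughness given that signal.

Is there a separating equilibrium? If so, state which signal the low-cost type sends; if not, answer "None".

None

Try low-cost → excess capacity, high-cost → normal capacity:
  If types separate, excess capacity earns payment 78 and normal capacity earns 35.
  Low-cost: excess capacity gives 78 − 13 = 65; normal capacity gives 35 − 4 = 31. No deviation. ✓
  High-cost: normal capacity gives 35 − 2 = 33; excess capacity gives 78 − 32 = 46. Would deviate. ✗
Try low-cost → normal capacity, high-cost → excess capacity:
  If types separate, normal capacity earns payment 78 and excess capacity earns 35.
  Low-cost: normal capacity gives 78 − 4 = 74; excess capacity gives 35 − 13 = 22. No deviation. ✓
  High-cost: excess capacity gives 35 − 32 = 3; normal capacity gives 78 − 2 = 76. Would deviate. ✗
Neither assignment is incentive-compatible.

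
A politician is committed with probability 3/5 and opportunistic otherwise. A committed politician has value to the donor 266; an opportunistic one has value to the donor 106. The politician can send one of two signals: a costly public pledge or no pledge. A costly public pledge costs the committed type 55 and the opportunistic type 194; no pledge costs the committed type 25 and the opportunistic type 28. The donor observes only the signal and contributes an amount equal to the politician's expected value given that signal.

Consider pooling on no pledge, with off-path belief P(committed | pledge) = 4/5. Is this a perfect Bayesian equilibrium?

At the pooled signal (no pledge) the donor holds the prior 3/5 and pays 3/5·266 + 2/5·106 = 202. Off-path (pledge) belief 4/5 gives 4/5·266 + 1/5·106 = 234.
Committed: no pledge gives 202 − 25 = 177; pledge gives 234 − 55 = 179. Deviates. ✗
Opportunistic: no pledge gives 202 − 28 = 174; pledge gives 234 − 194 = 40. Stays. ✓

No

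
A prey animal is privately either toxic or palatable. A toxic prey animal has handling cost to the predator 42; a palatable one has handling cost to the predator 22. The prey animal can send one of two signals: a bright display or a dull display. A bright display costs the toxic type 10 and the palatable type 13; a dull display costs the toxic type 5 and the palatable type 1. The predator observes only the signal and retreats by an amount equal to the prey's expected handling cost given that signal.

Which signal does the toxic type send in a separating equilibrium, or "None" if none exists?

Try toxic → bright display, palatable → dull display:
  If types separate, bright display earns payment 42 and dull display earns 22.
  Toxic: bright display gives 42 − 10 = 32; dull display gives 22 − 5 = 17. No deviation. ✓
  Palatable: dull display gives 22 − 1 = 21; bright display gives 42 − 13 = 29. Would deviate. ✗
Try toxic → dull display, palatable → bright display:
  If types separate, dull display earns payment 42 and bright display earns 22.
  Toxic: dull display gives 42 − 5 = 37; bright display gives 22 − 10 = 12. No deviation. ✓
  Palatable: bright display gives 22 − 13 = 9; dull display gives 42 − 1 = 41. Would deviate. ✗
Neither assignment is incentive-compatible.

None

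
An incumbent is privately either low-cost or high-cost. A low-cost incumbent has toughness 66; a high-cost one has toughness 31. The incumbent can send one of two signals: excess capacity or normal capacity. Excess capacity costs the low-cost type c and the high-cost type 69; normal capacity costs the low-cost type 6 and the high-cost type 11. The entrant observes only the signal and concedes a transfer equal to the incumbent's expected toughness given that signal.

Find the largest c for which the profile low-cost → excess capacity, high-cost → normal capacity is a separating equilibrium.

Under separation: excess capacity → low-cost (pays 66); normal capacity → high-cost (pays 31).
High-cost: 31 − 11 = 20 ≥ 66 − 69 = -3. Holds regardless of c. ✓
Low-cost: 66 − c ≥ 31 − 6, so c ≤ 66 − 25 = 41.

41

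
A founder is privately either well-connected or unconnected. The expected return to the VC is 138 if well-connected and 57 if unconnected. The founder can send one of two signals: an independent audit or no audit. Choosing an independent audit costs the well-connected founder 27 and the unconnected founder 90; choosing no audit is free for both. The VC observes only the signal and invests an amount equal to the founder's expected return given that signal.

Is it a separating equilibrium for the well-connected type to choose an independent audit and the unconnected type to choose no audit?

If types separate, audit earns payment 138 and no audit earns 57.
Well-connected: audit gives 138 − 27 = 111; no audit gives 57 − 0 = 57. No deviation. ✓
Unconnected: no audit gives 57 − 0 = 57; audit gives 138 − 90 = 48. No deviation. ✓
Both incentive constraints hold.

Yes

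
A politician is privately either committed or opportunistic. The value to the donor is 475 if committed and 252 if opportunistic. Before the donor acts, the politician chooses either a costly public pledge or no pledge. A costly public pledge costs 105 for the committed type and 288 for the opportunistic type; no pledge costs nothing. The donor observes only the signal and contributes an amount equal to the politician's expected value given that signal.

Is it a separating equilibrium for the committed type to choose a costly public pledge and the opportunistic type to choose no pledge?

Yes

Under separation the donor infers type exactly: pledge → committed (pays 475), no pledge → opportunistic (pays 252).
Committed: pledge gives 475 − 105 = 370; no pledge gives 252 − 0 = 252. No deviation. ✓
Opportunistic: no pledge gives 252 − 0 = 252; pledge gives 475 − 288 = 187. No deviation. ✓
Both incentive constraints hold.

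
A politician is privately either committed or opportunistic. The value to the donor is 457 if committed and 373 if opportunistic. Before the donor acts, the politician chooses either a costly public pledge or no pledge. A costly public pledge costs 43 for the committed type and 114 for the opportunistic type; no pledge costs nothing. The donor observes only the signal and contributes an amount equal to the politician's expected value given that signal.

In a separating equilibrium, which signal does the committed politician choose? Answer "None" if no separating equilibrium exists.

Try committed → pledge, opportunistic → no pledge:
  If types separate, pledge earns payment 457 and no pledge earns 373.
  Committed: pledge gives 457 − 43 = 414; no pledge gives 373 − 0 = 373. No deviation. ✓
  Opportunistic: no pledge gives 373 − 0 = 373; pledge gives 457 − 114 = 343. No deviation. ✓
Both hold — the committed type sends pledge.

pledge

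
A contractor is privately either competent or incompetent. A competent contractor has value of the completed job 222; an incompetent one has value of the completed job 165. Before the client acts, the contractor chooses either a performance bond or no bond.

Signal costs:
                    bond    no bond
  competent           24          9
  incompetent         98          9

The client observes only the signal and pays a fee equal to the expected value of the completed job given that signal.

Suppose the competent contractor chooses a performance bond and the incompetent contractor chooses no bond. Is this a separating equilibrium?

Yes

If types separate, bond earns payment 222 and no bond earns 165.
Competent: bond gives 222 − 24 = 198; no bond gives 165 − 9 = 156. No deviation. ✓
Incompetent: no bond gives 165 − 9 = 156; bond gives 222 − 98 = 124. No deviation. ✓
Both incentive constraints hold.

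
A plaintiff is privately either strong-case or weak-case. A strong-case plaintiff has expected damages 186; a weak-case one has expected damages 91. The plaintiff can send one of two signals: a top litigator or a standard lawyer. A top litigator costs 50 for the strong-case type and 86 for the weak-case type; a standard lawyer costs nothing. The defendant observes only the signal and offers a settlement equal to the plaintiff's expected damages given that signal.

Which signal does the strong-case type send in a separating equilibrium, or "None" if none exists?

Try strong-case → top litigator, weak-case → standard lawyer:
  If types separate, top litigator earns payment 186 and standard lawyer earns 91.
  Strong-case: top litigator gives 186 − 50 = 136; standard lawyer gives 91 − 0 = 91. No deviation. ✓
  Weak-case: standard lawyer gives 91 − 0 = 91; top litigator gives 186 − 86 = 100. Would deviate. ✗
Try strong-case → standard lawyer, weak-case → top litigator:
  If types separate, standard lawyer earns payment 186 and top litigator earns 91.
  Strong-case: standard lawyer gives 186 − 0 = 186; top litigator gives 91 − 50 = 41. No deviation. ✓
  Weak-case: top litigator gives 91 − 86 = 5; standard lawyer gives 186 − 0 = 186. Would deviate. ✗
Neither assignment is incentive-compatible.

None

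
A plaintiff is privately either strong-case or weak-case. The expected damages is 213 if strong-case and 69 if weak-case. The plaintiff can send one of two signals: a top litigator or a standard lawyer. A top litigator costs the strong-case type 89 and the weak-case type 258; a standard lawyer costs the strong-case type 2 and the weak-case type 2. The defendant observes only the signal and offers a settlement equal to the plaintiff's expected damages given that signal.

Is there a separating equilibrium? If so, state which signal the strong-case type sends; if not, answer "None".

top litigator

Try strong-case → top litigator, weak-case → standard lawyer:
  If types separate, top litigator earns payment 213 and standard lawyer earns 69.
  Strong-case: top litigator gives 213 − 89 = 124; standard lawyer gives 69 − 2 = 67. No deviation. ✓
  Weak-case: standard lawyer gives 69 − 2 = 67; top litigator gives 213 − 258 = -45. No deviation. ✓
Both hold — the strong-case type sends top litigator.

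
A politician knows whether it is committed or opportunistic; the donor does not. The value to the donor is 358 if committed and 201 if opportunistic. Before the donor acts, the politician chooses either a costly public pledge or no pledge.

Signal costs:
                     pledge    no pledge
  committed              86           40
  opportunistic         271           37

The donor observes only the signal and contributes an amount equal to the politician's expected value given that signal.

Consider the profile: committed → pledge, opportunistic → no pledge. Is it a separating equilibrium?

Yes

Under separation the donor infers type exactly: pledge → committed (pays 358), no pledge → opportunistic (pays 201).
Committed: pledge gives 358 − 86 = 272; no pledge gives 201 − 40 = 161. No deviation. ✓
Opportunistic: no pledge gives 201 − 37 = 164; pledge gives 358 − 271 = 87. No deviation. ✓
Both incentive constraints hold.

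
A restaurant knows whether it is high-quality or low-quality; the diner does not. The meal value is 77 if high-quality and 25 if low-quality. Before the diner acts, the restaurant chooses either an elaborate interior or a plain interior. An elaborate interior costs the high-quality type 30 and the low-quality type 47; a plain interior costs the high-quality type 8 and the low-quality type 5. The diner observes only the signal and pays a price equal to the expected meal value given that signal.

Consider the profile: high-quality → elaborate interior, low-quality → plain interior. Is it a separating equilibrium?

No

Under separation the diner infers type exactly: elaborate interior → high-quality (pays 77), plain interior → low-quality (pays 25).
High-quality: elaborate interior gives 77 − 30 = 47; plain interior gives 25 − 8 = 17. No deviation. ✓
Low-quality: plain interior gives 25 − 5 = 20; elaborate interior gives 77 − 47 = 30. Would deviate. ✗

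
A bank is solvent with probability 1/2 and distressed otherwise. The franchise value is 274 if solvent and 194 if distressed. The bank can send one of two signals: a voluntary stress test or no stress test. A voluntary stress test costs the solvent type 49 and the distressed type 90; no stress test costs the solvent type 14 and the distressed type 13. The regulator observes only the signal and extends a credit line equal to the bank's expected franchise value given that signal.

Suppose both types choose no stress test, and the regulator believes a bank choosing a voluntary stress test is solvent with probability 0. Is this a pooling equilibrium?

At the pooled signal (no stress test) the regulator holds the prior 1/2 and pays 1/2·274 + 1/2·194 = 234. Off-path (stress test) belief 0 gives 0·274 + 1·194 = 194.
Solvent: no stress test gives 234 − 14 = 220; stress test gives 194 − 49 = 145. Stays. ✓
Distressed: no stress test gives 234 − 13 = 221; stress test gives 194 − 90 = 104. Stays. ✓

Yes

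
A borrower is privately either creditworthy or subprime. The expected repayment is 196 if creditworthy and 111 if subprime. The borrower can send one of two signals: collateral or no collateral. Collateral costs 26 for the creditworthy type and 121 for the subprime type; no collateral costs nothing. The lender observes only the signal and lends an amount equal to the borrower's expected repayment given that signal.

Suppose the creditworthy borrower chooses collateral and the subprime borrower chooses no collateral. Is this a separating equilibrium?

Under separation the lender infers type exactly: collateral → creditworthy (pays 196), no collateral → subprime (pays 111).
Creditworthy: collateral gives 196 − 26 = 170; no collateral gives 111 − 0 = 111. No deviation. ✓
Subprime: no collateral gives 111 − 0 = 111; collateral gives 196 − 121 = 75. No deviation. ✓
Neither type gains from mimicking the other.

Yes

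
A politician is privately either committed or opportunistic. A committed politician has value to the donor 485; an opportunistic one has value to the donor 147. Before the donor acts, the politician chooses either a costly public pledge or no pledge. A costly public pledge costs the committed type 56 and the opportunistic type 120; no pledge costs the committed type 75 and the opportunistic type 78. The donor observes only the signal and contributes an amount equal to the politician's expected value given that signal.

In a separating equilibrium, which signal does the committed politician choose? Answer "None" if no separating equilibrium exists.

Try committed → pledge, opportunistic → no pledge:
  Under separation the donor infers type exactly: pledge → committed (pays 485), no pledge → opportunistic (pays 147).
  Committed: pledge gives 485 − 56 = 429; no pledge gives 147 − 75 = 72. No deviation. ✓
  Opportunistic: no pledge gives 147 − 78 = 69; pledge gives 485 − 120 = 365. Would deviate. ✗
Try committed → no pledge, opportunistic → pledge:
  Under separation the donor infers type exactly: no pledge → committed (pays 485), pledge → opportunistic (pays 147).
  Committed: no pledge gives 485 − 75 = 410; pledge gives 147 − 56 = 91. No deviation. ✓
  Opportunistic: pledge gives 147 − 120 = 27; no pledge gives 485 − 78 = 407. Would deviate. ✗
Neither assignment is incentive-compatible.

None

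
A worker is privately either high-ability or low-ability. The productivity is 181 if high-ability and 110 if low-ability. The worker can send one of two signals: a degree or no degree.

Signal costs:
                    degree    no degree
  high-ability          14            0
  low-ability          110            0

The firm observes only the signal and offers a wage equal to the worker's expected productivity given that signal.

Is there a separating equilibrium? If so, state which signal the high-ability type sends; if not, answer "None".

degree

Try high-ability → degree, low-ability → no degree:
  If types separate, degree earns payment 181 and no degree earns 110.
  High-ability: degree gives 181 − 14 = 167; no degree gives 110 − 0 = 110. No deviation. ✓
  Low-ability: no degree gives 110 − 0 = 110; degree gives 181 − 110 = 71. No deviation. ✓
Both hold — the high-ability type sends degree.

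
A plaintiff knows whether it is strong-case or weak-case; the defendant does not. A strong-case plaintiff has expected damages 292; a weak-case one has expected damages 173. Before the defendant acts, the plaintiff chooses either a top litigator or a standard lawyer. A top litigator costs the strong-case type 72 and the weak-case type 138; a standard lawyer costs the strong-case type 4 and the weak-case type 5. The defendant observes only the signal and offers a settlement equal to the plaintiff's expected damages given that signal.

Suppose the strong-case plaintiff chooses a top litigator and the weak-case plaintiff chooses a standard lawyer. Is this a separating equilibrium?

Yes

If types separate, top litigator earns payment 292 and standard lawyer earns 173.
Strong-case: top litigator gives 292 − 72 = 220; standard lawyer gives 173 − 4 = 169. No deviation. ✓
Weak-case: standard lawyer gives 173 − 5 = 168; top litigator gives 292 − 138 = 154. No deviation. ✓
Neither type gains from mimicking the other.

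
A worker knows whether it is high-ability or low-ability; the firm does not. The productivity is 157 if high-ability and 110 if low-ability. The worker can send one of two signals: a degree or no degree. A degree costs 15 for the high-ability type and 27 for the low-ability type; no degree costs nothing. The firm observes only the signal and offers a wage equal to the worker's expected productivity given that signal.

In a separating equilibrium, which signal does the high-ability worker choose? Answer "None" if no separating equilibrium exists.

Try high-ability → degree, low-ability → no degree:
  Under separation the firm infers type exactly: degree → high-ability (pays 157), no degree → low-ability (pays 110).
  High-ability: degree gives 157 − 15 = 142; no degree gives 110 − 0 = 110. No deviation. ✓
  Low-ability: no degree gives 110 − 0 = 110; degree gives 157 − 27 = 130. Would deviate. ✗
Try high-ability → no degree, low-ability → degree:
  Under separation the firm infers type exactly: no degree → high-ability (pays 157), degree → low-ability (pays 110).
  High-ability: no degree gives 157 − 0 = 157; degree gives 110 − 15 = 95. No deviation. ✓
  Low-ability: degree gives 110 − 27 = 83; no degree gives 157 − 0 = 157. Would deviate. ✗
Neither assignment is incentive-compatible.

None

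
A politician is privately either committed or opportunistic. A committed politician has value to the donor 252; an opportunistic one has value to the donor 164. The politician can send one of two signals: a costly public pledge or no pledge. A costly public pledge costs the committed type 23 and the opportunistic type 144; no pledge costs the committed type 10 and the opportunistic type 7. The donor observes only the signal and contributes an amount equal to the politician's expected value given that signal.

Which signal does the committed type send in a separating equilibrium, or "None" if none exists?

Try committed → pledge, opportunistic → no pledge:
  Under separation the donor infers type exactly: pledge → committed (pays 252), no pledge → opportunistic (pays 164).
  Committed: pledge gives 252 − 23 = 229; no pledge gives 164 − 10 = 154. No deviation. ✓
  Opportunistic: no pledge gives 164 − 7 = 157; pledge gives 252 − 144 = 108. No deviation. ✓
Both hold — the committed type sends pledge.

pledge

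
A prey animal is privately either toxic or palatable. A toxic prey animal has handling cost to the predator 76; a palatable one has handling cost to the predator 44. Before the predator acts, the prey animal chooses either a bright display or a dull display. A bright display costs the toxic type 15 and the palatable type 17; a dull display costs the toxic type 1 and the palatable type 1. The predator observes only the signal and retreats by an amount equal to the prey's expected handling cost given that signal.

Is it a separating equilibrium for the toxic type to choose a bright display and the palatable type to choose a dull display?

No

If types separate, bright display earns payment 76 and dull display earns 44.
Toxic: bright display gives 76 − 15 = 61; dull display gives 44 − 1 = 43. No deviation. ✓
Palatable: dull display gives 44 − 1 = 43; bright display gives 76 − 17 = 59. Would deviate. ✗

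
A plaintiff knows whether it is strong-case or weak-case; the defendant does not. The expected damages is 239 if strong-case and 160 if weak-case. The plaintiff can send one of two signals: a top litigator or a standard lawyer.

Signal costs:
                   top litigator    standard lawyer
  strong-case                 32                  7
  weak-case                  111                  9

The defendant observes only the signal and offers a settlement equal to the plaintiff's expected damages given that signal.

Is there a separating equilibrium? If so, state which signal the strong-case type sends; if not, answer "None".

Try strong-case → top litigator, weak-case → standard lawyer:
  Under separation the defendant infers type exactly: top litigator → strong-case (pays 239), standard lawyer → weak-case (pays 160).
  Strong-case: top litigator gives 239 − 32 = 207; standard lawyer gives 160 − 7 = 153. No deviation. ✓
  Weak-case: standard lawyer gives 160 − 9 = 151; top litigator gives 239 − 111 = 128. No deviation. ✓
Both hold — the strong-case type sends top litigator.

top litigator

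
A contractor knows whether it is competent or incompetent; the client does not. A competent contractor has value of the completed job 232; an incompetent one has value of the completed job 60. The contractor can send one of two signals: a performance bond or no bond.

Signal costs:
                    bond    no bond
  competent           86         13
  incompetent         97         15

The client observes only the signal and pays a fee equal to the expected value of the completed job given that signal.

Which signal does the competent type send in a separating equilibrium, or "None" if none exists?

None

Try competent → bond, incompetent → no bond:
  If types separate, bond earns payment 232 and no bond earns 60.
  Competent: bond gives 232 − 86 = 146; no bond gives 60 − 13 = 47. No deviation. ✓
  Incompetent: no bond gives 60 − 15 = 45; bond gives 232 − 97 = 135. Would deviate. ✗
Try competent → no bond, incompetent → bond:
  If types separate, no bond earns payment 232 and bond earns 60.
  Competent: no bond gives 232 − 13 = 219; bond gives 60 − 86 = -26. No deviation. ✓
  Incompetent: bond gives 60 − 97 = -37; no bond gives 232 − 15 = 217. Would deviate. ✗
Neither assignment is incentive-compatible.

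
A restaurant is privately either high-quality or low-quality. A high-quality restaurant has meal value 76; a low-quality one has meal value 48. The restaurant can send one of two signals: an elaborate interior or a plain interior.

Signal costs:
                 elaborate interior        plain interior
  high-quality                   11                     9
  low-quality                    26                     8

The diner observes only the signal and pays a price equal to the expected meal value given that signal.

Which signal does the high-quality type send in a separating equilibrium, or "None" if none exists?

Try high-quality → elaborate interior, low-quality → plain interior:
  If types separate, elaborate interior earns payment 76 and plain interior earns 48.
  High-quality: elaborate interior gives 76 − 11 = 65; plain interior gives 48 − 9 = 39. No deviation. ✓
  Low-quality: plain interior gives 48 − 8 = 40; elaborate interior gives 76 − 26 = 50. Would deviate. ✗
Try high-quality → plain interior, low-quality → elaborate interior:
  If types separate, plain interior earns payment 76 and elaborate interior earns 48.
  High-quality: plain interior gives 76 − 9 = 67; elaborate interior gives 48 − 11 = 37. No deviation. ✓
  Low-quality: elaborate interior gives 48 − 26 = 22; plain interior gives 76 − 8 = 68. Would deviate. ✗
Neither assignment is incentive-compatible.

None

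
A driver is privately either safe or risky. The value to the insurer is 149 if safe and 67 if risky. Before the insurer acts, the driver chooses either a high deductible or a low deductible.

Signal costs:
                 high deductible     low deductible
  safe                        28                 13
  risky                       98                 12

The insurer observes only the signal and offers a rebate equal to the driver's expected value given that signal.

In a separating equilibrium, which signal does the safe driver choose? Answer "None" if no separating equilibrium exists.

Try safe → high deductible, risky → low deductible:
  Under separation the insurer infers type exactly: high deductible → safe (pays 149), low deductible → risky (pays 67).
  Safe: high deductible gives 149 − 28 = 121; low deductible gives 67 − 13 = 54. No deviation. ✓
  Risky: low deductible gives 67 − 12 = 55; high deductible gives 149 − 98 = 51. No deviation. ✓
Both hold — the safe type sends high deductible.

high deductible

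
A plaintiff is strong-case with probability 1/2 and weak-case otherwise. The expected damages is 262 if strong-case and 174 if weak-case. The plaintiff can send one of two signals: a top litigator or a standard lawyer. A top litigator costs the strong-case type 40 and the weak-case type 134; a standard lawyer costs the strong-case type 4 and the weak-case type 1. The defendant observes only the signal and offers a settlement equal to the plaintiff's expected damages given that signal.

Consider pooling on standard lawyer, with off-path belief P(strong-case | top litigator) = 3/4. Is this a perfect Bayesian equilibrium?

At the pooled signal (standard lawyer) the defendant holds the prior 1/2 and pays 1/2·262 + 1/2·174 = 218. Off-path (top litigator) belief 3/4 gives 3/4·262 + 1/4·174 = 240.
Strong-case: standard lawyer gives 218 − 4 = 214; top litigator gives 240 − 40 = 200. Stays. ✓
Weak-case: standard lawyer gives 218 − 1 = 217; top litigator gives 240 − 134 = 106. Stays. ✓

Yes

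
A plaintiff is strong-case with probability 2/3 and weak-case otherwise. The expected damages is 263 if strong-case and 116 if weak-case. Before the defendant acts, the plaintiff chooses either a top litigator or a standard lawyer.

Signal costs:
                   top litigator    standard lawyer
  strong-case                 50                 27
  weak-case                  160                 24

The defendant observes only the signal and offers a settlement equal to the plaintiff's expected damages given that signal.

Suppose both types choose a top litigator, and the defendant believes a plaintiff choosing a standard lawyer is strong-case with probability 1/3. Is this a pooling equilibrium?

No

At the pooled signal (top litigator) the defendant holds the prior 2/3 and pays 2/3·263 + 1/3·116 = 214. Off-path (standard lawyer) belief 1/3 gives 1/3·263 + 2/3·116 = 165.
Strong-case: top litigator gives 214 − 50 = 164; standard lawyer gives 165 − 27 = 138. Stays. ✓
Weak-case: top litigator gives 214 − 160 = 54; standard lawyer gives 165 − 24 = 141. Deviates. ✗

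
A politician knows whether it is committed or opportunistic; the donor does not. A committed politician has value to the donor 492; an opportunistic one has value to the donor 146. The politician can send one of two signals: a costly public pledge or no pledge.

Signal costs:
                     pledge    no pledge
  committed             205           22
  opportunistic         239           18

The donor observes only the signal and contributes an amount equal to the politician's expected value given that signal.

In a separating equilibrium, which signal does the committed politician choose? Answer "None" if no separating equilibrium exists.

Try committed → pledge, opportunistic → no pledge:
  Under separation the donor infers type exactly: pledge → committed (pays 492), no pledge → opportunistic (pays 146).
  Committed: pledge gives 492 − 205 = 287; no pledge gives 146 − 22 = 124. No deviation. ✓
  Opportunistic: no pledge gives 146 − 18 = 128; pledge gives 492 − 239 = 253. Would deviate. ✗
Try committed → no pledge, opportunistic → pledge:
  Under separation the donor infers type exactly: no pledge → committed (pays 492), pledge → opportunistic (pays 146).
  Committed: no pledge gives 492 − 22 = 470; pledge gives 146 − 205 = -59. No deviation. ✓
  Opportunistic: pledge gives 146 − 239 = -93; no pledge gives 492 − 18 = 474. Would deviate. ✗
Neither assignment is incentive-compatible.

None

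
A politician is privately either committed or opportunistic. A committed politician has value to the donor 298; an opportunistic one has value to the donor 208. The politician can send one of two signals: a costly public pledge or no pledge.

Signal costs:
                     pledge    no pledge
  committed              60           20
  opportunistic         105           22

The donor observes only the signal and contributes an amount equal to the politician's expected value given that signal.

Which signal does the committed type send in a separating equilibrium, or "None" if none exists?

Try committed → pledge, opportunistic → no pledge:
  If types separate, pledge earns payment 298 and no pledge earns 208.
  Committed: pledge gives 298 − 60 = 238; no pledge gives 208 − 20 = 188. No deviation. ✓
  Opportunistic: no pledge gives 208 − 22 = 186; pledge gives 298 − 105 = 193. Would deviate. ✗
Try committed → no pledge, opportunistic → pledge:
  If types separate, no pledge earns payment 298 and pledge earns 208.
  Committed: no pledge gives 298 − 20 = 278; pledge gives 208 − 60 = 148. No deviation. ✓
  Opportunistic: pledge gives 208 − 105 = 103; no pledge gives 298 − 22 = 276. Would deviate. ✗
Neither assignment is incentive-compatible.

None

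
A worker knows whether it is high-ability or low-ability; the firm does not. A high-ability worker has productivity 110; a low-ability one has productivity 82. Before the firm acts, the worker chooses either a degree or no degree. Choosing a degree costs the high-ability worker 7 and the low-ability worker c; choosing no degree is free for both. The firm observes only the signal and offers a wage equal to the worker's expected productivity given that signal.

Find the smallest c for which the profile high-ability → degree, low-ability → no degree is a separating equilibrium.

Under separation: degree → high-ability (pays 110); no degree → low-ability (pays 82).
High-ability: 110 − 7 = 103 ≥ 82 − 0 = 82. Holds regardless of c. ✓
Low-ability: 82 − 0 ≥ 110 − c, so c ≥ 110 − 82 = 28.

28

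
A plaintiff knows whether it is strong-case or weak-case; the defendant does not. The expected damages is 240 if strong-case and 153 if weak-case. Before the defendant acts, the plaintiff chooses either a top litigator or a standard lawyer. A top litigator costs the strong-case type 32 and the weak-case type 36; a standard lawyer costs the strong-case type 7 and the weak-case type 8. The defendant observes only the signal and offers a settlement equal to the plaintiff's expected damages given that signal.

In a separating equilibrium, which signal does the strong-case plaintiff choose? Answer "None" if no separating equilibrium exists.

None

Try strong-case → top litigator, weak-case → standard lawyer:
  Under separation the defendant infers type exactly: top litigator → strong-case (pays 240), standard lawyer → weak-case (pays 153).
  Strong-case: top litigator gives 240 − 32 = 208; standard lawyer gives 153 − 7 = 146. No deviation. ✓
  Weak-case: standard lawyer gives 153 − 8 = 145; top litigator gives 240 − 36 = 204. Would deviate. ✗
Try strong-case → standard lawyer, weak-case → top litigator:
  Under separation the defendant infers type exactly: standard lawyer → strong-case (pays 240), top litigator → weak-case (pays 153).
  Strong-case: standard lawyer gives 240 − 7 = 233; top litigator gives 153 − 32 = 121. No deviation. ✓
  Weak-case: top litigator gives 153 − 36 = 117; standard lawyer gives 240 − 8 = 232. Would deviate. ✗
Neither assignment is incentive-compatible.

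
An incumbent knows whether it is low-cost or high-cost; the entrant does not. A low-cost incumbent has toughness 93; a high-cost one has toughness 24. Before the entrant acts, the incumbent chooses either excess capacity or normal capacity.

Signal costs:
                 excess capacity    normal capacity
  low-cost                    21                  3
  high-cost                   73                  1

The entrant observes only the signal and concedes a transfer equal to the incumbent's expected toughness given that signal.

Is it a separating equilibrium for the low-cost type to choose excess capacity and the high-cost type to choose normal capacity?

Yes

If types separate, excess capacity earns payment 93 and normal capacity earns 24.
Low-cost: excess capacity gives 93 − 21 = 72; normal capacity gives 24 − 3 = 21. No deviation. ✓
High-cost: normal capacity gives 24 − 1 = 23; excess capacity gives 93 − 73 = 20. No deviation. ✓
Both incentive constraints hold.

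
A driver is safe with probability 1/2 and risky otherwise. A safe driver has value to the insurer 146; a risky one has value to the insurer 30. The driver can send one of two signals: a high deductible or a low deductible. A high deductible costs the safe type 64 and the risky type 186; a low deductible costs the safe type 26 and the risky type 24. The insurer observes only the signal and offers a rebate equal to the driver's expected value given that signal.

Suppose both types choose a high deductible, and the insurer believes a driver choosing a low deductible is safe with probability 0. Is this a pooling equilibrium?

No

On the equilibrium path (high deductible) the insurer holds the prior 1/2 and pays 1/2·146 + 1/2·30 = 88. Off-path (low deductible) belief 0 gives 0·146 + 1·30 = 30.
Safe: high deductible gives 88 − 64 = 24; low deductible gives 30 − 26 = 4. Stays. ✓
Risky: high deductible gives 88 − 186 = -98; low deductible gives 30 − 24 = 6. Deviates. ✗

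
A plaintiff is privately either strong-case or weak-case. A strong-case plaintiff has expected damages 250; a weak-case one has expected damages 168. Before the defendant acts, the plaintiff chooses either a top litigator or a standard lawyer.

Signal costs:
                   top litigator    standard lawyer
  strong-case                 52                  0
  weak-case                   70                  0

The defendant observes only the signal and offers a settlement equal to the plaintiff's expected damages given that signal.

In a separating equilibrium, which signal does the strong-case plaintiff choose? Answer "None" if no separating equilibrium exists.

None

Try strong-case → top litigator, weak-case → standard lawyer:
  Under separation the defendant infers type exactly: top litigator → strong-case (pays 250), standard lawyer → weak-case (pays 168).
  Strong-case: top litigator gives 250 − 52 = 198; standard lawyer gives 168 − 0 = 168. No deviation. ✓
  Weak-case: standard lawyer gives 168 − 0 = 168; top litigator gives 250 − 70 = 180. Would deviate. ✗
Try strong-case → standard lawyer, weak-case → top litigator:
  Under separation the defendant infers type exactly: standard lawyer → strong-case (pays 250), top litigator → weak-case (pays 168).
  Strong-case: standard lawyer gives 250 − 0 = 250; top litigator gives 168 − 52 = 116. No deviation. ✓
  Weak-case: top litigator gives 168 − 70 = 98; standard lawyer gives 250 − 0 = 250. Would deviate. ✗
Neither assignment is incentive-compatible.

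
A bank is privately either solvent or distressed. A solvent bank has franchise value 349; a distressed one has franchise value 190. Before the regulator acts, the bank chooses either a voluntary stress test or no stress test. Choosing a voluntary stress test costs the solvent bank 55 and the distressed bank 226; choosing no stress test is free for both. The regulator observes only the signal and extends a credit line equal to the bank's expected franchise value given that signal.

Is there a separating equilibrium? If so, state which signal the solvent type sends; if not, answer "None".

stress test

Try solvent → stress test, distressed → no stress test:
  Under separation the regulator infers type exactly: stress test → solvent (pays 349), no stress test → distressed (pays 190).
  Solvent: stress test gives 349 − 55 = 294; no stress test gives 190 − 0 = 190. No deviation. ✓
  Distressed: no stress test gives 190 − 0 = 190; stress test gives 349 − 226 = 123. No deviation. ✓
Both hold — the solvent type sends stress test.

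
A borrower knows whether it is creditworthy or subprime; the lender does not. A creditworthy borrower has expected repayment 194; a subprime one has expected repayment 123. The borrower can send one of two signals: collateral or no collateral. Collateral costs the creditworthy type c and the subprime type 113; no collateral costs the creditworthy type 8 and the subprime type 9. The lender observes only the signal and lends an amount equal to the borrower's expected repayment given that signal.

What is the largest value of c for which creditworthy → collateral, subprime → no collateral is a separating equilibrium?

Under separation: collateral → creditworthy (pays 194); no collateral → subprime (pays 123).
Subprime: 123 − 9 = 114 ≥ 194 − 113 = 81. Holds regardless of c. ✓
Creditworthy: 194 − c ≥ 123 − 8, so c ≤ 194 − 115 = 79.

79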